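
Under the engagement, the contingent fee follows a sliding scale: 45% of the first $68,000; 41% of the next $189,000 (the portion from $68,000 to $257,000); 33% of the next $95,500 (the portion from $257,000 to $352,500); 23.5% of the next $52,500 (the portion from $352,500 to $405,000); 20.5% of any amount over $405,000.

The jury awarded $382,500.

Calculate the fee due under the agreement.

First $68,000 at 45% = $30,600.00
Next $189,000 at 41% = $77,490.00
Next $95,500 at 33% = $31,515.00
Remaining $30,000 at 23.5% = $7,050.00
Fee: $30,600.00 + $77,490.00 + $31,515.00 + $7,050.00 = $146,655.00

$146,655.00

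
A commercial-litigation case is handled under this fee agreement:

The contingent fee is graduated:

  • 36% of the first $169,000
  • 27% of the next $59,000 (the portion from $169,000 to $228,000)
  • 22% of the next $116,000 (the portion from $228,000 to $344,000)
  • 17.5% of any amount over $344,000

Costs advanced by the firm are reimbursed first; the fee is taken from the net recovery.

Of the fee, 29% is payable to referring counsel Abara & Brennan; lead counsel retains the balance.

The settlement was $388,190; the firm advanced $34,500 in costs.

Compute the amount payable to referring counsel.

$30,155.87

Fee base (net of costs): $388,190 − $34,500 = $353,690
First $169,000 at 36% = $60,840.00
Next $59,000 at 27% = $15,930.00
Next $116,000 at 22% = $25,520.00
Remaining $9,690 at 17.5% = $1,695.75
Fee: $60,840.00 + $15,930.00 + $25,520.00 + $1,695.75 = $103,985.75
Referral share: 29% of $103,985.75 = $30,155.87; lead counsel retains $103,985.75 − $30,155.87 = $73,829.88.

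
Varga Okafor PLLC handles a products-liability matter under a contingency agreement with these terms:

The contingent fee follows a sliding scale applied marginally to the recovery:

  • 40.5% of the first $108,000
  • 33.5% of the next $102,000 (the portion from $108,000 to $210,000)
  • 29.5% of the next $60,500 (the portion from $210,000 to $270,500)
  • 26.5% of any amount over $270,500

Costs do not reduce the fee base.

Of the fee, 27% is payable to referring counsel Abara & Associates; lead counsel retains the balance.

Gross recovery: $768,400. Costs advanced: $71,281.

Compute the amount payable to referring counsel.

$61,479.27

Fee base is the gross recovery, $768,400; costs are reimbursed separately.
First $108,000 at 40.5% = $43,740.00
Next $102,000 at 33.5% = $34,170.00
Next $60,500 at 29.5% = $17,847.50
Remaining $497,900 at 26.5% = $131,943.50
Fee: $43,740.00 + $34,170.00 + $17,847.50 + $131,943.50 = $227,701.00
Referral share: 27% of $227,701.00 = $61,479.27; lead counsel retains $227,701.00 − $61,479.27 = $166,221.73.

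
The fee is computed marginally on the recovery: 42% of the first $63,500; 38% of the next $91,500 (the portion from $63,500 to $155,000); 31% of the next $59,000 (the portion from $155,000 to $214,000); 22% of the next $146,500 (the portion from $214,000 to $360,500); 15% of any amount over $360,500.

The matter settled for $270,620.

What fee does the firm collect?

First $63,500 at 42% = $26,670.00
Next $91,500 at 38% = $34,770.00
Next $59,000 at 31% = $18,290.00
Remaining $56,620 at 22% = $12,456.40
Fee: $26,670.00 + $34,770.00 + $18,290.00 + $12,456.40 = $92,186.40

$92,186.40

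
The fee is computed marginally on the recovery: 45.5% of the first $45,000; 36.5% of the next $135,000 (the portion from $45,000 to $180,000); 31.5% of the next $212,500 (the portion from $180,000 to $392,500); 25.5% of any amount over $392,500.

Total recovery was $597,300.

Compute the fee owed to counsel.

First $45,000 at 45.5% = $20,475.00
Next $135,000 at 36.5% = $49,275.00
Next $212,500 at 31.5% = $66,937.50
Remaining $204,800 at 25.5% = $52,224.00
Fee: $20,475.00 + $49,275.00 + $66,937.50 + $52,224.00 = $188,911.50

$188,911.50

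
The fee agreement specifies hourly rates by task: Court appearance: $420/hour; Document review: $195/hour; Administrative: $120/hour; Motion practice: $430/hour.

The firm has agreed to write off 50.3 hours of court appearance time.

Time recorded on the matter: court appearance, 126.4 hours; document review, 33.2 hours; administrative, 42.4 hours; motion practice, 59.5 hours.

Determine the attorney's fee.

$69,109.00

Court appearance: 126.4 × $420 = $53,088.00
Document review: 33.2 × $195 = $6,474.00
Administrative: 42.4 × $120 = $5,088.00
Motion practice: 59.5 × $430 = $25,585.00
Subtotal: $90,235.00
Write-off: 50.3 × $420 = $21,126.00
Total: $90,235.00 − $21,126.00 = $69,109.00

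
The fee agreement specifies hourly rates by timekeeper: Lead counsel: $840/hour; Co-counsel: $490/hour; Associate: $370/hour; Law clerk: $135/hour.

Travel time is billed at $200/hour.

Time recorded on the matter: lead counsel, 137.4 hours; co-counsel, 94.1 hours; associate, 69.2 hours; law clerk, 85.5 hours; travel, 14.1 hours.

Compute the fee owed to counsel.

Lead counsel: 137.4 × $840 = $115,416.00
Co-counsel: 94.1 × $490 = $46,109.00
Associate: 69.2 × $370 = $25,604.00
Law clerk: 85.5 × $135 = $11,542.50
Subtotal: $115,416.00 + $46,109.00 + $25,604.00 + $11,542.50 = $198,671.50
Travel: 14.1 × $200 = $2,820.00
Total: $198,671.50 + $2,820.00 = $201,491.50

$201,491.50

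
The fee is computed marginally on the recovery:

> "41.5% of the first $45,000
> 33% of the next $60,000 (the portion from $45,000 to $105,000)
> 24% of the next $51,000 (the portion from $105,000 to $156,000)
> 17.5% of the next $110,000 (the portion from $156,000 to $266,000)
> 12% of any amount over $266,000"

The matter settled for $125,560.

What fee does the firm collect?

First $45,000 at 41.5% = $18,675.00
Next $60,000 at 33% = $19,800.00
Remaining $20,560 at 24% = $4,934.40
Fee: $18,675.00 + $19,800.00 + $4,934.40 = $43,409.40

$43,409.40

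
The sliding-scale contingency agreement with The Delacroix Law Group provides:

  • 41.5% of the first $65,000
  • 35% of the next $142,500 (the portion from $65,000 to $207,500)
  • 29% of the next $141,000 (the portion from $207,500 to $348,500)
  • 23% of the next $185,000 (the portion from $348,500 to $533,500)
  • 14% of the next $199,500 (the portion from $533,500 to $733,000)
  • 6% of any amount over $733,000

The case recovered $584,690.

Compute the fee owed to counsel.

$167,456.60

First $65,000 at 41.5% = $26,975.00
Next $142,500 at 35% = $49,875.00
Next $141,000 at 29% = $40,890.00
Next $185,000 at 23% = $42,550.00
Remaining $51,190 at 14% = $7,166.60
Fee: $26,975.00 + $49,875.00 + $40,890.00 + $42,550.00 + $7,166.60 = $167,456.60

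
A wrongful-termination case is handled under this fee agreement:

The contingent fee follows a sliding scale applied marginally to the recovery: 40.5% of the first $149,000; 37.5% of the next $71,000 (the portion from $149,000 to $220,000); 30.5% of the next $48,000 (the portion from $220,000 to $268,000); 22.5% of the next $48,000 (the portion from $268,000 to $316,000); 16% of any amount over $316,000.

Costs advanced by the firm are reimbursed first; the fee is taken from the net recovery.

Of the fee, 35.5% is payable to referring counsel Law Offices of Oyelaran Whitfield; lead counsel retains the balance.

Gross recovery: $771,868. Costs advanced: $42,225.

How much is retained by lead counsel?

$115,192.41

Fee base (net of costs): $771,868 − $42,225 = $729,643
First $149,000 at 40.5% = $60,345.00
Next $71,000 at 37.5% = $26,625.00
Next $48,000 at 30.5% = $14,640.00
Next $48,000 at 22.5% = $10,800.00
Remaining $413,643 at 16% = $66,182.88
Fee: $60,345.00 + $26,625.00 + $14,640.00 + $10,800.00 + $66,182.88 = $178,592.88
Referral share: 35.5% of $178,592.88 = $63,400.47; lead counsel retains $178,592.88 − $63,400.47 = $115,192.41.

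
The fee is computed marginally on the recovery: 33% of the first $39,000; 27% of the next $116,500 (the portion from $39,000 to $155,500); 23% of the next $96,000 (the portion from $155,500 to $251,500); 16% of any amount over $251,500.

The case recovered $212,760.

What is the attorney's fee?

$57,494.80

First $39,000 at 33% = $12,870.00
Next $116,500 at 27% = $31,455.00
Remaining $57,260 at 23% = $13,169.80
Fee: $12,870.00 + $31,455.00 + $13,169.80 = $57,494.80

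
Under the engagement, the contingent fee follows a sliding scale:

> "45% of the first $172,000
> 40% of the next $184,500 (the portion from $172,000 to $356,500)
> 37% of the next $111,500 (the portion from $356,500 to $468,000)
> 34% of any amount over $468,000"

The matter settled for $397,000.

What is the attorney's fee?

First $172,000 at 45% = $77,400.00
Next $184,500 at 40% = $73,800.00
Remaining $40,500 at 37% = $14,985.00
Fee: $77,400.00 + $73,800.00 + $14,985.00 = $166,185.00

$166,185.00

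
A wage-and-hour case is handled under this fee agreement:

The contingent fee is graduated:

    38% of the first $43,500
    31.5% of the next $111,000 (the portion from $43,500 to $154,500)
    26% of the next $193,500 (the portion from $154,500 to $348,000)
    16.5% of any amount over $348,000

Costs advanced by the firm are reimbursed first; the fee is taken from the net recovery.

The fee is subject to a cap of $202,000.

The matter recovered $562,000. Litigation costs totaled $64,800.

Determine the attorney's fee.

$126,423.00

Fee base (net of costs): $562,000 − $64,800 = $497,200
First $43,500 at 38% = $16,530.00
Next $111,000 at 31.5% = $34,965.00
Next $193,500 at 26% = $50,310.00
Remaining $149,200 at 16.5% = $24,618.00
Fee: $16,530.00 + $34,965.00 + $50,310.00 + $24,618.00 = $126,423.00
$126,423.00 is under the $202,000 cap.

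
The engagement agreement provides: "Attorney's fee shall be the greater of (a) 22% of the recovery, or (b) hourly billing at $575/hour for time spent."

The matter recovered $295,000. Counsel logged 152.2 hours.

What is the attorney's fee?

(a) 22% of $295,000 = $64,900.00
(b) 152.2 × $575 = $87,515.00
The greater is (b): $87,515.00.

$87,515.00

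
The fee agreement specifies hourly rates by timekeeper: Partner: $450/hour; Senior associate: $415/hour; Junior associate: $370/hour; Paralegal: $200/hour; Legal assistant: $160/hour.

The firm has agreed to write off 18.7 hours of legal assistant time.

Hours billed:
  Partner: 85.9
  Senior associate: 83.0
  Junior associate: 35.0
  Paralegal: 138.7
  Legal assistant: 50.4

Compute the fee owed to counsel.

Partner: 85.9 × $450 = $38,655.00
Senior associate: 83.0 × $415 = $34,445.00
Junior associate: 35.0 × $370 = $12,950.00
Paralegal: 138.7 × $200 = $27,740.00
Legal assistant: 50.4 × $160 = $8,064.00
Subtotal: $121,854.00
Write-off: 18.7 × $160 = $2,992.00
Total: $121,854.00 − $2,992.00 = $118,862.00

$118,862.00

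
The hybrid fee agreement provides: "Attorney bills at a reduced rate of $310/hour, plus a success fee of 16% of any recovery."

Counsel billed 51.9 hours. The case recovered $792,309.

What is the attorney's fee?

$142,858.44

Hourly: 51.9 × $310 = $16,089.00
Success fee: 16% of $792,309 = $126,769.44
Total: $16,089.00 + $126,769.44 = $142,858.44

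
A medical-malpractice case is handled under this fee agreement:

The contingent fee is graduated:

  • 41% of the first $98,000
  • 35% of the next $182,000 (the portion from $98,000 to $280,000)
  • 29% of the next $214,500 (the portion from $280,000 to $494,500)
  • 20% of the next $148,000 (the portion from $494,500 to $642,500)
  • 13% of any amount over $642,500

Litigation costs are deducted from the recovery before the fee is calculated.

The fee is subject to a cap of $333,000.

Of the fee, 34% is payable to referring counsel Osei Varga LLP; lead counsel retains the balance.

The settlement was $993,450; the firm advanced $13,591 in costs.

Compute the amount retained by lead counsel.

$158,097.50

Fee base (net of costs): $993,450 − $13,591 = $979,859
First $98,000 at 41% = $40,180.00
Next $182,000 at 35% = $63,700.00
Next $214,500 at 29% = $62,205.00
Next $148,000 at 20% = $29,600.00
Remaining $337,359 at 13% = $43,856.67
Fee: $40,180.00 + $63,700.00 + $62,205.00 + $29,600.00 + $43,856.67 = $239,541.67
$239,541.67 is under the $333,000 cap.
Referral share: 34% of $239,541.67 = $81,444.17; lead counsel retains $239,541.67 − $81,444.17 = $158,097.50.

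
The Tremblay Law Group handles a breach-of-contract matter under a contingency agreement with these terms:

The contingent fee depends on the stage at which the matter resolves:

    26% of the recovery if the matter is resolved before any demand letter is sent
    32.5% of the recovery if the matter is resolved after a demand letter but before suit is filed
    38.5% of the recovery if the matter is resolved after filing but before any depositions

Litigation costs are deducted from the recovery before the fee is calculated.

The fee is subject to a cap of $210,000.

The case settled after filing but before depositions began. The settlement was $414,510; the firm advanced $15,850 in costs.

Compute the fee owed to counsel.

Fee base (net of costs): $414,510 − $15,850 = $398,660
The matter settled after filing but before depositions began, so the 38.5% rate applies.
$398,660 × 38.5% = $153,484.10
$153,484.10 is under the $210,000 cap.

$153,484.10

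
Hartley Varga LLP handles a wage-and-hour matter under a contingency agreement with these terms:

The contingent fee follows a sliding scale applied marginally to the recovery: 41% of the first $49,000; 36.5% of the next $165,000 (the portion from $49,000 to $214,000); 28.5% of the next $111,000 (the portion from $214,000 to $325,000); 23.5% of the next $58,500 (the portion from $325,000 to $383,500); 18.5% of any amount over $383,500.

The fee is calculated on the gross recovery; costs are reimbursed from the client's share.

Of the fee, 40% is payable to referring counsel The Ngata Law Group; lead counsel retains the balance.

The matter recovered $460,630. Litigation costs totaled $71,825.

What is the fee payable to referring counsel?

Fee base is the gross recovery, $460,630; costs are reimbursed separately.
First $49,000 at 41% = $20,090.00
Next $165,000 at 36.5% = $60,225.00
Next $111,000 at 28.5% = $31,635.00
Next $58,500 at 23.5% = $13,747.50
Remaining $77,130 at 18.5% = $14,269.05
Fee: $20,090.00 + $60,225.00 + $31,635.00 + $13,747.50 + $14,269.05 = $139,966.55
Referral share: 40% of $139,966.55 = $55,986.62; lead counsel retains $139,966.55 − $55,986.62 = $83,979.93.

$55,986.62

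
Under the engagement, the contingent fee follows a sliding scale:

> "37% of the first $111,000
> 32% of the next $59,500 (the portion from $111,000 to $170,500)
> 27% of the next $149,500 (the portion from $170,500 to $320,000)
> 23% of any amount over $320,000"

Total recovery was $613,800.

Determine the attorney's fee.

$168,049.00

First $111,000 at 37% = $41,070.00
Next $59,500 at 32% = $19,040.00
Next $149,500 at 27% = $40,365.00
Remaining $293,800 at 23% = $67,574.00
Fee: $41,070.00 + $19,040.00 + $40,365.00 + $67,574.00 = $168,049.00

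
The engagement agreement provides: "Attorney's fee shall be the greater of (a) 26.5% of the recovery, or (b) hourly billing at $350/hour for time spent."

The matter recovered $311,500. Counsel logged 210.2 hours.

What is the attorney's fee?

$82,547.50

(a) 26.5% of $311,500 = $82,547.50
(b) 210.2 × $350 = $73,570.00
The greater is (a): $82,547.50.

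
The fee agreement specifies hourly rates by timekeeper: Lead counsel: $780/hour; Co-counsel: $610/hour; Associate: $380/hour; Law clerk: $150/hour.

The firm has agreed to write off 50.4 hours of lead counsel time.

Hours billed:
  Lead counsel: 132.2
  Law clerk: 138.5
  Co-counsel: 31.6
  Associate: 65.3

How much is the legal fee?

$128,669.00

Lead counsel: 132.2 × $780 = $103,116.00
Co-counsel: 31.6 × $610 = $19,276.00
Associate: 65.3 × $380 = $24,814.00
Law clerk: 138.5 × $150 = $20,775.00
Subtotal: $167,981.00
Write-off: 50.4 × $780 = $39,312.00
Total: $167,981.00 − $39,312.00 = $128,669.00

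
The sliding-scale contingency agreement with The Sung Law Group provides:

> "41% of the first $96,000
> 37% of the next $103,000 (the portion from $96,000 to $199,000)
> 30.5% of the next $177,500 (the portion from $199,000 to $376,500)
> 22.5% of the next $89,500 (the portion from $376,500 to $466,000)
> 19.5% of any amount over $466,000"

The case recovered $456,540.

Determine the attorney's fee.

First $96,000 at 41% = $39,360.00
Next $103,000 at 37% = $38,110.00
Next $177,500 at 30.5% = $54,137.50
Remaining $80,040 at 22.5% = $18,009.00
Fee: $39,360.00 + $38,110.00 + $54,137.50 + $18,009.00 = $149,616.50

$149,616.50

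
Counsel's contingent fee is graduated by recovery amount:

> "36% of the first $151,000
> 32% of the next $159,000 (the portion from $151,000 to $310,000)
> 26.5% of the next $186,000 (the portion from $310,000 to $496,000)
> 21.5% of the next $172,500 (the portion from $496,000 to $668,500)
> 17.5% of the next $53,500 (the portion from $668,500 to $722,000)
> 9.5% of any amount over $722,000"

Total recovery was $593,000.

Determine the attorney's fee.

First $151,000 at 36% = $54,360.00
Next $159,000 at 32% = $50,880.00
Next $186,000 at 26.5% = $49,290.00
Remaining $97,000 at 21.5% = $20,855.00
Fee: $54,360.00 + $50,880.00 + $49,290.00 + $20,855.00 = $175,385.00

$175,385.00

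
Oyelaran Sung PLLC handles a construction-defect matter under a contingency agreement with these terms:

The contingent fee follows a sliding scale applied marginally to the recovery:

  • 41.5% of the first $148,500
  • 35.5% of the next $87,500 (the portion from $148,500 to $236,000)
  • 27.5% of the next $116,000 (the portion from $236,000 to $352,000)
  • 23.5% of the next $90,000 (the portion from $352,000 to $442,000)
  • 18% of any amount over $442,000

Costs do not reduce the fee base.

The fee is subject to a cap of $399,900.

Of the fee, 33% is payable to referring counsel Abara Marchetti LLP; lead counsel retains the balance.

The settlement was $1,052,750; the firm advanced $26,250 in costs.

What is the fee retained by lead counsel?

Fee base is the gross recovery, $1,052,750; costs are reimbursed separately.
First $148,500 at 41.5% = $61,627.50
Next $87,500 at 35.5% = $31,062.50
Next $116,000 at 27.5% = $31,900.00
Next $90,000 at 23.5% = $21,150.00
Remaining $610,750 at 18% = $109,935.00
Fee: $61,627.50 + $31,062.50 + $31,900.00 + $21,150.00 + $109,935.00 = $255,675.00
$255,675.00 is under the $399,900 cap.
Referral share: 33% of $255,675.00 = $84,372.75; lead counsel retains $255,675.00 − $84,372.75 = $171,302.25.

$171,302.25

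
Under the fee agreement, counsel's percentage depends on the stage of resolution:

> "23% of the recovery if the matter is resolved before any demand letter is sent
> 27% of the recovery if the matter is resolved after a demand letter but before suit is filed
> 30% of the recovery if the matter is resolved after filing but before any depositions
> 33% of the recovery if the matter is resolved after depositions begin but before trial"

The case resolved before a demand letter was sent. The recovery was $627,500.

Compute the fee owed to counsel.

$144,325.00

The matter resolved before a demand letter was sent, so the 23% rate applies.
$627,500 × 23% = $144,325.00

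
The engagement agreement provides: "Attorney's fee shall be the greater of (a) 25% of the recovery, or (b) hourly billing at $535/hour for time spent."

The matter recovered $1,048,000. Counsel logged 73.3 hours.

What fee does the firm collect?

$262,000.00

(a) 25% of $1,048,000 = $262,000.00
(b) 73.3 × $535 = $39,215.50
The greater is (a): $262,000.00.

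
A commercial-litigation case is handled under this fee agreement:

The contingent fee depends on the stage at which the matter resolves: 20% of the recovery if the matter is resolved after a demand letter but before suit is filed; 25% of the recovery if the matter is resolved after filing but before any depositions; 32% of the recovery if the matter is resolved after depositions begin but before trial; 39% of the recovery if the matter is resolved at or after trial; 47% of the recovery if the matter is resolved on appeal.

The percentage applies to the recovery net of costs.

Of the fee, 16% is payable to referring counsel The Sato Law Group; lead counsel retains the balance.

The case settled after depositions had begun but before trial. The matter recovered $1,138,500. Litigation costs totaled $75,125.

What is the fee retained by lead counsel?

Fee base (net of costs): $1,138,500 − $75,125 = $1,063,375
The matter settled after depositions had begun but before trial, so the 32% rate applies.
$1,063,375 × 32% = $340,280.00
Referral share: 16% of $340,280.00 = $54,444.80; lead counsel retains $340,280.00 − $54,444.80 = $285,835.20.

$285,835.20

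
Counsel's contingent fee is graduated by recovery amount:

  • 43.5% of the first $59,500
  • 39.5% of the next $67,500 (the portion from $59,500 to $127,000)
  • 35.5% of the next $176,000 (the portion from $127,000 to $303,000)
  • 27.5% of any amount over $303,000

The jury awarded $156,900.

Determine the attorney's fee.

First $59,500 at 43.5% = $25,882.50
Next $67,500 at 39.5% = $26,662.50
Remaining $29,900 at 35.5% = $10,614.50
Fee: $25,882.50 + $26,662.50 + $10,614.50 = $63,159.50

$63,159.50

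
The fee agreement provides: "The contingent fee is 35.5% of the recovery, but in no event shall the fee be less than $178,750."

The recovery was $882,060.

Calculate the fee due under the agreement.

$313,131.30

35.5% of $882,060 = $313,131.30
That exceeds the $178,750 minimum.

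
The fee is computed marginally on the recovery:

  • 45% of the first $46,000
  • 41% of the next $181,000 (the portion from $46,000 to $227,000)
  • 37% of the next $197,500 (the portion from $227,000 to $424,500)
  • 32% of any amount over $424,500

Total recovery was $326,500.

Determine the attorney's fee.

First $46,000 at 45% = $20,700.00
Next $181,000 at 41% = $74,210.00
Remaining $99,500 at 37% = $36,815.00
Fee: $20,700.00 + $74,210.00 + $36,815.00 = $131,725.00

$131,725.00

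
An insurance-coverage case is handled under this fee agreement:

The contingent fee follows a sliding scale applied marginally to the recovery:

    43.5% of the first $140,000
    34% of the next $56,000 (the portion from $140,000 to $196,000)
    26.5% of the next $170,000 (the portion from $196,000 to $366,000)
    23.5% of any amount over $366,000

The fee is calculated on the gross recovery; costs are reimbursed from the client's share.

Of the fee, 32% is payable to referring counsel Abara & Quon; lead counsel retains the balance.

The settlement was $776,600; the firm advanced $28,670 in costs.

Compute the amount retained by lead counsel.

Fee base is the gross recovery, $776,600; costs are reimbursed separately.
First $140,000 at 43.5% = $60,900.00
Next $56,000 at 34% = $19,040.00
Next $170,000 at 26.5% = $45,050.00
Remaining $410,600 at 23.5% = $96,491.00
Fee: $60,900.00 + $19,040.00 + $45,050.00 + $96,491.00 = $221,481.00
Referral share: 32% of $221,481.00 = $70,873.92; lead counsel retains $221,481.00 − $70,873.92 = $150,607.08.

$150,607.08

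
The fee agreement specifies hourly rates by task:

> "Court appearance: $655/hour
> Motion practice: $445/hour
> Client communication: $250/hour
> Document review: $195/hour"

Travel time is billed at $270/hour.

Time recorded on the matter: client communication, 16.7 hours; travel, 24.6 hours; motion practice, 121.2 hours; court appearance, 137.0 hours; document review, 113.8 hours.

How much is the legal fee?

Court appearance: 137.0 × $655 = $89,735.00
Motion practice: 121.2 × $445 = $53,934.00
Client communication: 16.7 × $250 = $4,175.00
Document review: 113.8 × $195 = $22,191.00
Subtotal: $89,735.00 + $53,934.00 + $4,175.00 + $22,191.00 = $170,035.00
Travel: 24.6 × $270 = $6,642.00
Total: $170,035.00 + $6,642.00 = $176,677.00

$176,677.00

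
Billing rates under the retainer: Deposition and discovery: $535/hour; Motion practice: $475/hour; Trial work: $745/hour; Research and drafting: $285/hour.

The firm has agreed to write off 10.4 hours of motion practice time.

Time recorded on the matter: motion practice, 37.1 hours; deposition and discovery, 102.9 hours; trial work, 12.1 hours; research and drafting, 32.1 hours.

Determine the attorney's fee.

$85,897.00

Deposition and discovery: 102.9 × $535 = $55,051.50
Motion practice: 37.1 × $475 = $17,622.50
Trial work: 12.1 × $745 = $9,014.50
Research and drafting: 32.1 × $285 = $9,148.50
Subtotal: $90,837.00
Write-off: 10.4 × $475 = $4,940.00
Total: $90,837.00 − $4,940.00 = $85,897.00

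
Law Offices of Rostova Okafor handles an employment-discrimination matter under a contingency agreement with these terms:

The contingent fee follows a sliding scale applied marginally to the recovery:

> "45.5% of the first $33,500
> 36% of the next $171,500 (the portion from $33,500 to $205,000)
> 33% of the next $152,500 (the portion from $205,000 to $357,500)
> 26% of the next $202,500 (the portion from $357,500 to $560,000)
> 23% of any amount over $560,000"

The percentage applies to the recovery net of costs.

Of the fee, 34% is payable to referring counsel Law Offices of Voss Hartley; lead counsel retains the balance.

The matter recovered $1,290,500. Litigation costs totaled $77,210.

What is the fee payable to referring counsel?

Fee base (net of costs): $1,290,500 − $77,210 = $1,213,290
First $33,500 at 45.5% = $15,242.50
Next $171,500 at 36% = $61,740.00
Next $152,500 at 33% = $50,325.00
Next $202,500 at 26% = $52,650.00
Remaining $653,290 at 23% = $150,256.70
Fee: $15,242.50 + $61,740.00 + $50,325.00 + $52,650.00 + $150,256.70 = $330,214.20
Referral share: 34% of $330,214.20 = $112,272.83; lead counsel retains $330,214.20 − $112,272.83 = $217,941.37.

$112,272.83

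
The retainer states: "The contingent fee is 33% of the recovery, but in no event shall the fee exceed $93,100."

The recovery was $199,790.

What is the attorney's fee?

$65,930.70

33% of $199,790 = $65,930.70
That is under the $93,100 cap.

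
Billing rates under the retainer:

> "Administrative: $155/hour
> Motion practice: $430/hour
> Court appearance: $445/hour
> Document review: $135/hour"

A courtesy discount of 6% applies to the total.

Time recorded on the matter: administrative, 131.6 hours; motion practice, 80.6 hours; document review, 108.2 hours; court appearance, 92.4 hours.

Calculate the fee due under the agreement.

Administrative: 131.6 × $155 = $20,398.00
Motion practice: 80.6 × $430 = $34,658.00
Court appearance: 92.4 × $445 = $41,118.00
Document review: 108.2 × $135 = $14,607.00
Subtotal: $110,781.00
Less 6% discount: −$6,646.86
Total: $110,781.00 − $6,646.86 = $104,134.14

$104,134.14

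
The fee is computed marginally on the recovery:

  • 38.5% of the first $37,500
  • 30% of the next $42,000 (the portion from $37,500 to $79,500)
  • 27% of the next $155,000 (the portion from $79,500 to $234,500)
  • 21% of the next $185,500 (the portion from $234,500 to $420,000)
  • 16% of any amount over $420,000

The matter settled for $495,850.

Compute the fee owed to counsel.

First $37,500 at 38.5% = $14,437.50
Next $42,000 at 30% = $12,600.00
Next $155,000 at 27% = $41,850.00
Next $185,500 at 21% = $38,955.00
Remaining $75,850 at 16% = $12,136.00
Fee: $14,437.50 + $12,600.00 + $41,850.00 + $38,955.00 + $12,136.00 = $119,978.50

$119,978.50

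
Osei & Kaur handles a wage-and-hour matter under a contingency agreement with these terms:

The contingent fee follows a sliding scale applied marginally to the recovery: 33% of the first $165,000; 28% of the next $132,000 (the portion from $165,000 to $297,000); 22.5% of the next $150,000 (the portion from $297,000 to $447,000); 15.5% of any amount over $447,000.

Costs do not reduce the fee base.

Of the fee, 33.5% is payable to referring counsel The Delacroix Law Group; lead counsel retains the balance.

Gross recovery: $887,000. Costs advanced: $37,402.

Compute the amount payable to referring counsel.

$64,775.60

Fee base is the gross recovery, $887,000; costs are reimbursed separately.
First $165,000 at 33% = $54,450.00
Next $132,000 at 28% = $36,960.00
Next $150,000 at 22.5% = $33,750.00
Remaining $440,000 at 15.5% = $68,200.00
Fee: $54,450.00 + $36,960.00 + $33,750.00 + $68,200.00 = $193,360.00
Referral share: 33.5% of $193,360.00 = $64,775.60; lead counsel retains $193,360.00 − $64,775.60 = $128,584.40.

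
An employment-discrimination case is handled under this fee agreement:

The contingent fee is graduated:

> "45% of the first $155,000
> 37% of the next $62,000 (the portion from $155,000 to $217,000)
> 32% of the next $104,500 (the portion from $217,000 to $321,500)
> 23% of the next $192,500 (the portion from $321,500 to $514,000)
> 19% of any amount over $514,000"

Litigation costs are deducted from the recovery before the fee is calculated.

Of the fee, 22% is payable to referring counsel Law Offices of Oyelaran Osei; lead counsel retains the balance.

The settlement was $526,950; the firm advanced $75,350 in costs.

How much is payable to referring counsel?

Fee base (net of costs): $526,950 − $75,350 = $451,600
First $155,000 at 45% = $69,750.00
Next $62,000 at 37% = $22,940.00
Next $104,500 at 32% = $33,440.00
Remaining $130,100 at 23% = $29,923.00
Fee: $69,750.00 + $22,940.00 + $33,440.00 + $29,923.00 = $156,053.00
Referral share: 22% of $156,053.00 = $34,331.66; lead counsel retains $156,053.00 − $34,331.66 = $121,721.34.

$34,331.66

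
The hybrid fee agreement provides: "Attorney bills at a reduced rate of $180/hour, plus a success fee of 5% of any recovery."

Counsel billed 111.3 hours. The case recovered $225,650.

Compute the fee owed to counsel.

Hourly: 111.3 × $180 = $20,034.00
Success fee: 5% of $225,650 = $11,282.50
Total: $20,034.00 + $11,282.50 = $31,316.50

$31,316.50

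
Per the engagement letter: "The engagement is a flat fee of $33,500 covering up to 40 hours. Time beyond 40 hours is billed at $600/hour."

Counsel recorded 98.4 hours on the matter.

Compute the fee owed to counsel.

$68,540.00

Flat fee: $33,500.00
Excess hours: 98.4 − 40 = 58.4
Overrun: 58.4 × $600 = $35,040.00
Total: $33,500.00 + $35,040.00 = $68,540.00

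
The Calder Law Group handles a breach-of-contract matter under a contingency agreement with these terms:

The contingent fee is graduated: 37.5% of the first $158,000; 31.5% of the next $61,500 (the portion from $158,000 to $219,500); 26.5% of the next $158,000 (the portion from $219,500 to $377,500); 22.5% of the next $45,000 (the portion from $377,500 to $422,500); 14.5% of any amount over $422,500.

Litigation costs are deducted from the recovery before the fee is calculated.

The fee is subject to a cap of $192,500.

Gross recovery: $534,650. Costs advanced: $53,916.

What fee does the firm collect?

Fee base (net of costs): $534,650 − $53,916 = $480,734
First $158,000 at 37.5% = $59,250.00
Next $61,500 at 31.5% = $19,372.50
Next $158,000 at 26.5% = $41,870.00
Next $45,000 at 22.5% = $10,125.00
Remaining $58,234 at 14.5% = $8,443.93
Fee: $59,250.00 + $19,372.50 + $41,870.00 + $10,125.00 + $8,443.93 = $139,061.43
$139,061.43 is under the $192,500 cap.

$139,061.43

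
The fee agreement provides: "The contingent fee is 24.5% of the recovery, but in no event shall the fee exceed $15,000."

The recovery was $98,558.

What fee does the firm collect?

$15,000.00

24.5% of $98,558 = $24,146.71
That exceeds the $15,000 cap, so the fee is capped at $15,000.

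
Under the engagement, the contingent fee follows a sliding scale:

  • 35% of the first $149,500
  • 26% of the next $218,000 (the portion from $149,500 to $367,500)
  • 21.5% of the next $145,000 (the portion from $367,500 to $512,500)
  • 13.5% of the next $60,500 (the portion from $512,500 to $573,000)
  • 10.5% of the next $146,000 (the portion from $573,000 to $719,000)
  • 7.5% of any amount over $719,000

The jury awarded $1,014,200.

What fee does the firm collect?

$185,817.50

First $149,500 at 35% = $52,325.00
Next $218,000 at 26% = $56,680.00
Next $145,000 at 21.5% = $31,175.00
Next $60,500 at 13.5% = $8,167.50
Next $146,000 at 10.5% = $15,330.00
Remaining $295,200 at 7.5% = $22,140.00
Fee: $52,325.00 + $56,680.00 + $31,175.00 + $8,167.50 + $15,330.00 + $22,140.00 = $185,817.50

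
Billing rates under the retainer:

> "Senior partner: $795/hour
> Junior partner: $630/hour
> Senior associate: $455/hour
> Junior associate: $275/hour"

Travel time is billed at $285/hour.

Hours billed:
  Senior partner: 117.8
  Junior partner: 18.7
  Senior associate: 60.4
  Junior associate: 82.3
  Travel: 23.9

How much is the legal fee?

Senior partner: 117.8 × $795 = $93,651.00
Junior partner: 18.7 × $630 = $11,781.00
Senior associate: 60.4 × $455 = $27,482.00
Junior associate: 82.3 × $275 = $22,632.50
Subtotal: $93,651.00 + $11,781.00 + $27,482.00 + $22,632.50 = $155,546.50
Travel: 23.9 × $285 = $6,811.50
Total: $155,546.50 + $6,811.50 = $162,358.00

$162,358.00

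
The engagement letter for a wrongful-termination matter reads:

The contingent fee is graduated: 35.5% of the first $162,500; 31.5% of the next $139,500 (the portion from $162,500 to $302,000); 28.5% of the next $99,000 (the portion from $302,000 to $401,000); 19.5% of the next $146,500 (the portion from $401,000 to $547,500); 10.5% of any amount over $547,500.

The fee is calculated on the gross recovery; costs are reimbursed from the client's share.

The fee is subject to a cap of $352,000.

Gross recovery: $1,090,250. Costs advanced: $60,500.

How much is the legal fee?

$215,401.25

Fee base is the gross recovery, $1,090,250; costs are reimbursed separately.
First $162,500 at 35.5% = $57,687.50
Next $139,500 at 31.5% = $43,942.50
Next $99,000 at 28.5% = $28,215.00
Next $146,500 at 19.5% = $28,567.50
Remaining $542,750 at 10.5% = $56,988.75
Fee: $57,687.50 + $43,942.50 + $28,215.00 + $28,567.50 + $56,988.75 = $215,401.25
$215,401.25 is under the $352,000 cap.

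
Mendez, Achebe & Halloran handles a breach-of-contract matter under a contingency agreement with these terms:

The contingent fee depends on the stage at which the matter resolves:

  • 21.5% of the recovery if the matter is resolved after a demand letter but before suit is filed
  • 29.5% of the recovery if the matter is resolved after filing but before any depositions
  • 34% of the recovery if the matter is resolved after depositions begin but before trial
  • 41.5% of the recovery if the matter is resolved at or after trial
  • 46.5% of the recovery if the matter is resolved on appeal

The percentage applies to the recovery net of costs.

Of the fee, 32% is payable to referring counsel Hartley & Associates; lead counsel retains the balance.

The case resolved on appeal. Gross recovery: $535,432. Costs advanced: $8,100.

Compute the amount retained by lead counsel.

Fee base (net of costs): $535,432 − $8,100 = $527,332
The matter resolved on appeal, so the 46.5% rate applies.
$527,332 × 46.5% = $245,209.38
Referral share: 32% of $245,209.38 = $78,467.00; lead counsel retains $245,209.38 − $78,467.00 = $166,742.38.

$166,742.38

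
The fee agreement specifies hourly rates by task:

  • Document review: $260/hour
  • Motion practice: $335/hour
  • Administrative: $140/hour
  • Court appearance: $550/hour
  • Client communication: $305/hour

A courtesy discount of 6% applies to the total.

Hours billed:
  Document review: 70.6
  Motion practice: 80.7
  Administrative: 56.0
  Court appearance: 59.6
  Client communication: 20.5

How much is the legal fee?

Document review: 70.6 × $260 = $18,356.00
Motion practice: 80.7 × $335 = $27,034.50
Administrative: 56.0 × $140 = $7,840.00
Court appearance: 59.6 × $550 = $32,780.00
Client communication: 20.5 × $305 = $6,252.50
Subtotal: $92,263.00
Less 6% discount: −$5,535.78
Total: $92,263.00 − $5,535.78 = $86,727.22

$86,727.22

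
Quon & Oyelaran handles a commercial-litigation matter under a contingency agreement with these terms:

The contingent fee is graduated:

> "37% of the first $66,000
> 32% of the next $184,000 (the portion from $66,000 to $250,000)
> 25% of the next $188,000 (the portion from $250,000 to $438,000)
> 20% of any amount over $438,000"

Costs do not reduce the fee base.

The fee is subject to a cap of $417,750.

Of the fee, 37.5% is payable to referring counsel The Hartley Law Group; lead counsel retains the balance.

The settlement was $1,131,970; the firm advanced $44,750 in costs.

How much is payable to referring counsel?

$100,910.25

Fee base is the gross recovery, $1,131,970; costs are reimbursed separately.
First $66,000 at 37% = $24,420.00
Next $184,000 at 32% = $58,880.00
Next $188,000 at 25% = $47,000.00
Remaining $693,970 at 20% = $138,794.00
Fee: $24,420.00 + $58,880.00 + $47,000.00 + $138,794.00 = $269,094.00
$269,094.00 is under the $417,750 cap.
Referral share: 37.5% of $269,094.00 = $100,910.25; lead counsel retains $269,094.00 − $100,910.25 = $168,183.75.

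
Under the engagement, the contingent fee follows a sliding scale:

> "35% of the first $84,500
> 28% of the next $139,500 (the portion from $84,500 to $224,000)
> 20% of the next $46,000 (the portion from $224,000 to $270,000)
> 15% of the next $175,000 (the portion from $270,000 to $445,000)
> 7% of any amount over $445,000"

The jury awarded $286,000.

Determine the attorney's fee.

First $84,500 at 35% = $29,575.00
Next $139,500 at 28% = $39,060.00
Next $46,000 at 20% = $9,200.00
Remaining $16,000 at 15% = $2,400.00
Fee: $29,575.00 + $39,060.00 + $9,200.00 + $2,400.00 = $80,235.00

$80,235.00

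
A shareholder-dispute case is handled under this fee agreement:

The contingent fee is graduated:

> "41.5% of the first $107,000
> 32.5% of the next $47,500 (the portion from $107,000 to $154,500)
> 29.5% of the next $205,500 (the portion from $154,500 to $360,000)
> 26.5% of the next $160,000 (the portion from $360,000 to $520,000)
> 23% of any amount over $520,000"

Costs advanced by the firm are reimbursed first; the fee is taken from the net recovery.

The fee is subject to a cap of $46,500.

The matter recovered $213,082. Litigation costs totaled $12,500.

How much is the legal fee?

$46,500.00

Fee base (net of costs): $213,082 − $12,500 = $200,582
First $107,000 at 41.5% = $44,405.00
Next $47,500 at 32.5% = $15,437.50
Remaining $46,082 at 29.5% = $13,594.19
Fee: $44,405.00 + $15,437.50 + $13,594.19 = $73,436.69
$73,436.69 exceeds the $46,500 cap, so the fee is capped at $46,500.00.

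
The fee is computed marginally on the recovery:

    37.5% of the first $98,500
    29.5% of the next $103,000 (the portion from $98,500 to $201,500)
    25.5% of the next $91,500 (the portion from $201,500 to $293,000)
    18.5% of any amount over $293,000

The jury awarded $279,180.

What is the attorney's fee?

$87,130.90

First $98,500 at 37.5% = $36,937.50
Next $103,000 at 29.5% = $30,385.00
Remaining $77,680 at 25.5% = $19,808.40
Fee: $36,937.50 + $30,385.00 + $19,808.40 = $87,130.90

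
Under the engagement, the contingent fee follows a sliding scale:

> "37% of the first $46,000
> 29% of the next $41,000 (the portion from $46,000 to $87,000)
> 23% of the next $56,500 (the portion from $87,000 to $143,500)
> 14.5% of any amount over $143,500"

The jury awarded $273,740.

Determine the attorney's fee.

First $46,000 at 37% = $17,020.00
Next $41,000 at 29% = $11,890.00
Next $56,500 at 23% = $12,995.00
Remaining $130,240 at 14.5% = $18,884.80
Fee: $17,020.00 + $11,890.00 + $12,995.00 + $18,884.80 = $60,789.80

$60,789.80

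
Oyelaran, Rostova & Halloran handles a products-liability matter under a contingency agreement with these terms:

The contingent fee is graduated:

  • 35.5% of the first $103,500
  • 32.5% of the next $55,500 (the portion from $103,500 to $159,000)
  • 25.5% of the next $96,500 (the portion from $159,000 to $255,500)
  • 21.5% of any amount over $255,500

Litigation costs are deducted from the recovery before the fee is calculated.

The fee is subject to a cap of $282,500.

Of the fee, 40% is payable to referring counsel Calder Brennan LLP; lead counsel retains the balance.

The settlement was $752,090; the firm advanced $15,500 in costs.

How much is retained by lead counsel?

$109,693.11

Fee base (net of costs): $752,090 − $15,500 = $736,590
First $103,500 at 35.5% = $36,742.50
Next $55,500 at 32.5% = $18,037.50
Next $96,500 at 25.5% = $24,607.50
Remaining $481,090 at 21.5% = $103,434.35
Fee: $36,742.50 + $18,037.50 + $24,607.50 + $103,434.35 = $182,821.85
$182,821.85 is under the $282,500 cap.
Referral share: 40% of $182,821.85 = $73,128.74; lead counsel retains $182,821.85 − $73,128.74 = $109,693.11.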